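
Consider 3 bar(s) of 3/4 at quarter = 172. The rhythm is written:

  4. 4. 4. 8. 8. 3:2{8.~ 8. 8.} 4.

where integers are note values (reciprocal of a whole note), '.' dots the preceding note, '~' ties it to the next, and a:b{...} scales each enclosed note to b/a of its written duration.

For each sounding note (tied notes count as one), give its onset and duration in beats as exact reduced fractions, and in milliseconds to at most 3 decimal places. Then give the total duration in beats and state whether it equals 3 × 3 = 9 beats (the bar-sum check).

1) 0.0ms=0b +523.256ms=3/2b
2) 523.256ms=3/2b +523.256ms=3/2b
3) 1046.512ms=3b +523.256ms=3/2b
4) 1569.767ms=9/2b +261.628ms=3/4b
5) 1831.395ms=21/4b +261.628ms=3/4b
6) 2093.023ms=6b +348.837ms=1b
7) 2441.86ms=7b +174.419ms=1/2b
8) 2616.279ms=15/2b +523.256ms=3/2b
Σ=9b of 9 (172bpm 3/4) — PASS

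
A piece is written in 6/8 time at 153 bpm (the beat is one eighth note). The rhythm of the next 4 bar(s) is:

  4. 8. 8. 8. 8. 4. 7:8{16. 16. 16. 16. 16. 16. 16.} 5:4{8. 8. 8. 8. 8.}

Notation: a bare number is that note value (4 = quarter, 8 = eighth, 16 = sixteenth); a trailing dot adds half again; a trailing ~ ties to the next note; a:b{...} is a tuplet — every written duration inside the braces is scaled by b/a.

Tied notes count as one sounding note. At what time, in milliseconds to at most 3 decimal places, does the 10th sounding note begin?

note 10 onset = 102/7b = 5714.286ms

1. 0.0ms @ 0 + 1176.471ms (3)
2. 1176.471ms @ 3 + 588.235ms (3/2)
3. 1764.706ms @ 9/2 + 588.235ms (3/2)
4. 2352.941ms @ 6 + 588.235ms (3/2)
5. 2941.176ms @ 15/2 + 588.235ms (3/2)
6. 3529.412ms @ 9 + 1176.471ms (3)
7. 4705.882ms @ 12 + 336.134ms (6/7)
8. 5042.017ms @ 90/7 + 336.134ms (6/7)
9. 5378.151ms @ 96/7 + 336.134ms (6/7)
10. 5714.286ms @ 102/7 + 336.134ms (6/7)
11. 6050.42ms @ 108/7 + 336.134ms (6/7)
12. 6386.555ms @ 114/7 + 336.134ms (6/7)
13. 6722.689ms @ 120/7 + 336.134ms (6/7)
14. 7058.824ms @ 18 + 470.588ms (6/5)
15. 7529.412ms @ 96/5 + 470.588ms (6/5)
16. 8000.0ms @ 102/5 + 470.588ms (6/5)
17. 8470.588ms @ 108/5 + 470.588ms (6/5)
18. 8941.176ms @ 114/5 + 470.588ms (6/5)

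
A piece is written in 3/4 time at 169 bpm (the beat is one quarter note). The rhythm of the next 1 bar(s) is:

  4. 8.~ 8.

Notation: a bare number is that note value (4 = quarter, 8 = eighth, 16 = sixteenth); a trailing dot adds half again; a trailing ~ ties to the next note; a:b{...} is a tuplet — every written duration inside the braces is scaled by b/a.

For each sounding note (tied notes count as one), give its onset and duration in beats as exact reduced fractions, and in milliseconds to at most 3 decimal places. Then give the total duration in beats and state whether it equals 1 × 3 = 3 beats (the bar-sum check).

1) 0.0ms=0b +532.544ms=3/2b
2) 532.544ms=3/2b +532.544ms=3/2b
Σ=3b of 3 (169bpm 3/4) — PASS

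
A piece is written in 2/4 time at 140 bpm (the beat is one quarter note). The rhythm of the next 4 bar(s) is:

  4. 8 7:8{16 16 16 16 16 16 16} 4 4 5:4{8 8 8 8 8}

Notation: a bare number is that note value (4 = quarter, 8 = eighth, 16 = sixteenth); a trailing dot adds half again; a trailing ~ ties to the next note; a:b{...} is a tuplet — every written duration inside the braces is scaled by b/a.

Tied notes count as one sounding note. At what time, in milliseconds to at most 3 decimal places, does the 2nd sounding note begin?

note 2 onset = 3/2b = 642.857ms

1. 0.0ms @ 0 + 642.857ms (3/2)
2. 642.857ms @ 3/2 + 214.286ms (1/2)
3. 857.143ms @ 2 + 122.449ms (2/7)
4. 979.592ms @ 16/7 + 122.449ms (2/7)
5. 1102.041ms @ 18/7 + 122.449ms (2/7)
6. 1224.49ms @ 20/7 + 122.449ms (2/7)
7. 1346.939ms @ 22/7 + 122.449ms (2/7)
8. 1469.388ms @ 24/7 + 122.449ms (2/7)
9. 1591.837ms @ 26/7 + 122.449ms (2/7)
10. 1714.286ms @ 4 + 428.571ms (1)
11. 2142.857ms @ 5 + 428.571ms (1)
12. 2571.429ms @ 6 + 171.429ms (2/5)
13. 2742.857ms @ 32/5 + 171.429ms (2/5)
14. 2914.286ms @ 34/5 + 171.429ms (2/5)
15. 3085.714ms @ 36/5 + 171.429ms (2/5)
16. 3257.143ms @ 38/5 + 171.429ms (2/5)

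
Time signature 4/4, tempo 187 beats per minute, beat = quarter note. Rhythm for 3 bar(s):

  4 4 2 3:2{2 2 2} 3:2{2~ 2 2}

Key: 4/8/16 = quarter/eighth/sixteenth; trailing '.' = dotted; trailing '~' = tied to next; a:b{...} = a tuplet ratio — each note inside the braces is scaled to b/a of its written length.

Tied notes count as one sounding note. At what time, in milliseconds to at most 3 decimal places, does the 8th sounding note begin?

note 8 onset = 32/3b = 3422.46ms

1. 0.0ms @ 0 + 320.856ms (1)
2. 320.856ms @ 1 + 320.856ms (1)
3. 641.711ms @ 2 + 641.711ms (2)
4. 1283.422ms @ 4 + 427.807ms (4/3)
5. 1711.23ms @ 16/3 + 427.807ms (4/3)
6. 2139.037ms @ 20/3 + 427.807ms (4/3)
7. 2566.845ms @ 8 + 855.615ms (8/3)
8. 3422.46ms @ 32/3 + 427.807ms (4/3)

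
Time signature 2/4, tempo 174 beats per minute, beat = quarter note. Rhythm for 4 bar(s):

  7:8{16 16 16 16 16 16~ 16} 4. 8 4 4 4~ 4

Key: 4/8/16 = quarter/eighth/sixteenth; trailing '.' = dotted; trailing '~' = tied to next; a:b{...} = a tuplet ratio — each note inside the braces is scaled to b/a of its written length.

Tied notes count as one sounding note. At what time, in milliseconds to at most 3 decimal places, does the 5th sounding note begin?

1. 0.0ms @ 0 + 98.522ms (2/7)
2. 98.522ms @ 2/7 + 98.522ms (2/7)
3. 197.044ms @ 4/7 + 98.522ms (2/7)
4. 295.567ms @ 6/7 + 98.522ms (2/7)
5. 394.089ms @ 8/7 + 98.522ms (2/7)
6. 492.611ms @ 10/7 + 197.044ms (4/7)
7. 689.655ms @ 2 + 517.241ms (3/2)
8. 1206.897ms @ 7/2 + 172.414ms (1/2)
9. 1379.31ms @ 4 + 344.828ms (1)
10. 1724.138ms @ 5 + 344.828ms (1)
11. 2068.966ms @ 6 + 689.655ms (2)

note 5 onset = 8/7b = 394.089ms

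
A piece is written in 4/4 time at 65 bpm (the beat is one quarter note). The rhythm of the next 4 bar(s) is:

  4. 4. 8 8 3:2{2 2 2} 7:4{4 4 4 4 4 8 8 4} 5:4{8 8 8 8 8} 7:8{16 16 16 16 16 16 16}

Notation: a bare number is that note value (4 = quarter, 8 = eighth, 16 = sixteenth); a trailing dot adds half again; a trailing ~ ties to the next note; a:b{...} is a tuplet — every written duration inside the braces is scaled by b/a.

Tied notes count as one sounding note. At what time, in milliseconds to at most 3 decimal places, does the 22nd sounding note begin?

1. 0.0ms @ 0 + 1384.615ms (3/2)
2. 1384.615ms @ 3/2 + 1384.615ms (3/2)
3. 2769.231ms @ 3 + 461.538ms (1/2)
4. 3230.769ms @ 7/2 + 461.538ms (1/2)
5. 3692.308ms @ 4 + 1230.769ms (4/3)
6. 4923.077ms @ 16/3 + 1230.769ms (4/3)
7. 6153.846ms @ 20/3 + 1230.769ms (4/3)
8. 7384.615ms @ 8 + 527.473ms (4/7)
9. 7912.088ms @ 60/7 + 527.473ms (4/7)
10. 8439.56ms @ 64/7 + 527.473ms (4/7)
11. 8967.033ms @ 68/7 + 527.473ms (4/7)
12. 9494.505ms @ 72/7 + 527.473ms (4/7)
13. 10021.978ms @ 76/7 + 263.736ms (2/7)
14. 10285.714ms @ 78/7 + 263.736ms (2/7)
15. 10549.451ms @ 80/7 + 527.473ms (4/7)
16. 11076.923ms @ 12 + 369.231ms (2/5)
17. 11446.154ms @ 62/5 + 369.231ms (2/5)
18. 11815.385ms @ 64/5 + 369.231ms (2/5)
19. 12184.615ms @ 66/5 + 369.231ms (2/5)
20. 12553.846ms @ 68/5 + 369.231ms (2/5)
21. 12923.077ms @ 14 + 263.736ms (2/7)
22. 13186.813ms @ 100/7 + 263.736ms (2/7)
23. 13450.549ms @ 102/7 + 263.736ms (2/7)
24. 13714.286ms @ 104/7 + 263.736ms (2/7)
25. 13978.022ms @ 106/7 + 263.736ms (2/7)
26. 14241.758ms @ 108/7 + 263.736ms (2/7)
27. 14505.495ms @ 110/7 + 263.736ms (2/7)

note 22 onset = 100/7b = 13186.813ms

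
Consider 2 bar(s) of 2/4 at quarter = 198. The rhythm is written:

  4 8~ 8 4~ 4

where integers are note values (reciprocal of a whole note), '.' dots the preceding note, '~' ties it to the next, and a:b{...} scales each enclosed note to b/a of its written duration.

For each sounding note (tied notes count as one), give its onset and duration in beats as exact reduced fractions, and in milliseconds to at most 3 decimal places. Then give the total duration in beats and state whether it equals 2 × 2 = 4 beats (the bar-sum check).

1) 0.0ms=0b +303.03ms=1b
2) 303.03ms=1b +303.03ms=1b
3) 606.061ms=2b +606.061ms=2b
Σ=4b of 4 (198bpm 2/4) — PASS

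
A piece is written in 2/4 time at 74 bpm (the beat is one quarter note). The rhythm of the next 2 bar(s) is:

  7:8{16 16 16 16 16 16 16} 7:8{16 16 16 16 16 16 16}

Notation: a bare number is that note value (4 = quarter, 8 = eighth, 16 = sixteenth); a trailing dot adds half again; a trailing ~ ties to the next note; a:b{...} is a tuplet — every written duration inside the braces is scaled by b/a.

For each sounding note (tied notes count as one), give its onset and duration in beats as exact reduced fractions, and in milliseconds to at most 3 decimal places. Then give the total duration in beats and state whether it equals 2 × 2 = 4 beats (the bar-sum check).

1) 0.0ms=0b +231.66ms=2/7b
2) 231.66ms=2/7b +231.66ms=2/7b
3) 463.32ms=4/7b +231.66ms=2/7b
4) 694.981ms=6/7b +231.66ms=2/7b
5) 926.641ms=8/7b +231.66ms=2/7b
6) 1158.301ms=10/7b +231.66ms=2/7b
7) 1389.961ms=12/7b +231.66ms=2/7b
8) 1621.622ms=2b +231.66ms=2/7b
9) 1853.282ms=16/7b +231.66ms=2/7b
10) 2084.942ms=18/7b +231.66ms=2/7b
11) 2316.602ms=20/7b +231.66ms=2/7b
12) 2548.263ms=22/7b +231.66ms=2/7b
13) 2779.923ms=24/7b +231.66ms=2/7b
14) 3011.583ms=26/7b +231.66ms=2/7b
Σ=4b of 4 (74bpm 2/4) — PASS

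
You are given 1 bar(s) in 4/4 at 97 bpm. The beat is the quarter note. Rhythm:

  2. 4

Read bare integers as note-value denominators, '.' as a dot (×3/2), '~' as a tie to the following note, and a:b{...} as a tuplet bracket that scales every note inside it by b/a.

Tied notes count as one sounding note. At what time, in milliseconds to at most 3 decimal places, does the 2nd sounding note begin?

note 2 onset = 3b = 1855.67ms

1. 0.0ms @ 0 + 1855.67ms (3)
2. 1855.67ms @ 3 + 618.557ms (1)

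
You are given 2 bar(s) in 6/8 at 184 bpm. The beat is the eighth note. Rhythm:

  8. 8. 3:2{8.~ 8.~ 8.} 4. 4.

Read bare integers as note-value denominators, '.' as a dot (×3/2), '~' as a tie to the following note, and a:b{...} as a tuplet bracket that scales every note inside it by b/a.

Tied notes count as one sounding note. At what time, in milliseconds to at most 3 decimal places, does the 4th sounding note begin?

1. 0.0ms @ 0 + 489.13ms (3/2)
2. 489.13ms @ 3/2 + 489.13ms (3/2)
3. 978.261ms @ 3 + 978.261ms (3)
4. 1956.522ms @ 6 + 978.261ms (3)
5. 2934.783ms @ 9 + 978.261ms (3)

note 4 onset = 6b = 1956.522ms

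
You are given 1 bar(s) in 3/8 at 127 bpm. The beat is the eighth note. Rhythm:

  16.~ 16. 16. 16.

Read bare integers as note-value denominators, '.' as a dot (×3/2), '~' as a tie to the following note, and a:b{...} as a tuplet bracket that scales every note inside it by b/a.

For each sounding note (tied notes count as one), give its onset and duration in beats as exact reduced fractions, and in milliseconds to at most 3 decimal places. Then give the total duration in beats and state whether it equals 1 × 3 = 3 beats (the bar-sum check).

1) 0.0ms=0b +708.661ms=3/2b
2) 708.661ms=3/2b +354.331ms=3/4b
3) 1062.992ms=9/4b +354.331ms=3/4b
Σ=3b of 3 (127bpm 3/8) — PASS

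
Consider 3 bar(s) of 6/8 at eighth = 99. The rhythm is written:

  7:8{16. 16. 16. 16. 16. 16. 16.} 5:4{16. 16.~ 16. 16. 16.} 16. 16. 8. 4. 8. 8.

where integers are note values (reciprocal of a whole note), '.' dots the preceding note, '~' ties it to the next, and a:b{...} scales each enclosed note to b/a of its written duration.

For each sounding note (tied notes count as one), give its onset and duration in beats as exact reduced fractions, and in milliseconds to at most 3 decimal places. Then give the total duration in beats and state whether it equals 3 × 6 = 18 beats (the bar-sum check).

1) 0.0ms=0b +519.481ms=6/7b
2) 519.481ms=6/7b +519.481ms=6/7b
3) 1038.961ms=12/7b +519.481ms=6/7b
4) 1558.442ms=18/7b +519.481ms=6/7b
5) 2077.922ms=24/7b +519.481ms=6/7b
6) 2597.403ms=30/7b +519.481ms=6/7b
7) 3116.883ms=36/7b +519.481ms=6/7b
8) 3636.364ms=6b +363.636ms=3/5b
9) 4000.0ms=33/5b +727.273ms=6/5b
10) 4727.273ms=39/5b +363.636ms=3/5b
11) 5090.909ms=42/5b +363.636ms=3/5b
12) 5454.545ms=9b +454.545ms=3/4b
13) 5909.091ms=39/4b +454.545ms=3/4b
14) 6363.636ms=21/2b +909.091ms=3/2b
15) 7272.727ms=12b +1818.182ms=3b
16) 9090.909ms=15b +909.091ms=3/2b
17) 10000.0ms=33/2b +909.091ms=3/2b
Σ=18b of 18 (99bpm 6/8) — PASS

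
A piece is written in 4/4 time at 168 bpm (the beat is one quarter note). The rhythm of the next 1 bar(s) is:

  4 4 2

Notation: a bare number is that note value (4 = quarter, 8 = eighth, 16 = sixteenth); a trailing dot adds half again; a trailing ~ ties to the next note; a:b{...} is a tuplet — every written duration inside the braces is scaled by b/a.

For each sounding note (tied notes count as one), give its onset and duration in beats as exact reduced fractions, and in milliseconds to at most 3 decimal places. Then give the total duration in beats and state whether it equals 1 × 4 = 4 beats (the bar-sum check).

1) 0.0ms=0b +357.143ms=1b
2) 357.143ms=1b +357.143ms=1b
3) 714.286ms=2b +714.286ms=2b
Σ=4b of 4 (168bpm 4/4) — PASS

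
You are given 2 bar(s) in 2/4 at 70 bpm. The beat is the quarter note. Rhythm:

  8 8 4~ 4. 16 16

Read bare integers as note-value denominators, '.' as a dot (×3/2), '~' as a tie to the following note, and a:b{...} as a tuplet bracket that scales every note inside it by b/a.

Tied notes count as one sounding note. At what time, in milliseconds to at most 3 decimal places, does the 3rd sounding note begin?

note 3 onset = 1b = 857.143ms

1. 0.0ms @ 0 + 428.571ms (1/2)
2. 428.571ms @ 1/2 + 428.571ms (1/2)
3. 857.143ms @ 1 + 2142.857ms (5/2)
4. 3000.0ms @ 7/2 + 214.286ms (1/4)
5. 3214.286ms @ 15/4 + 214.286ms (1/4)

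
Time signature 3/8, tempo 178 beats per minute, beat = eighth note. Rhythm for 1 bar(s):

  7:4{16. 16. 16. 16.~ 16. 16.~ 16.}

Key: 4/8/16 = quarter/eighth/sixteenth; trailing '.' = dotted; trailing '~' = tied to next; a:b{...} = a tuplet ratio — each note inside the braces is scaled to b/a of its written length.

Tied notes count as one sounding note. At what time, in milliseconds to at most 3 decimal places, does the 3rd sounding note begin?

note 3 onset = 6/7b = 288.925ms

1. 0.0ms @ 0 + 144.462ms (3/7)
2. 144.462ms @ 3/7 + 144.462ms (3/7)
3. 288.925ms @ 6/7 + 144.462ms (3/7)
4. 433.387ms @ 9/7 + 288.925ms (6/7)
5. 722.311ms @ 15/7 + 288.925ms (6/7)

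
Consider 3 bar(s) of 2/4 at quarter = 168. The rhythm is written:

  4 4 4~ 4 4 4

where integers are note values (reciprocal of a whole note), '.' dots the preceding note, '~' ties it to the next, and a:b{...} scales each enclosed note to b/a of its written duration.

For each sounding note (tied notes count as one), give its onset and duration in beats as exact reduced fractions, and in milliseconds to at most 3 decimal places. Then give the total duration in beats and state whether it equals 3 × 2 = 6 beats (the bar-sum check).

1) 0.0ms=0b +357.143ms=1b
2) 357.143ms=1b +357.143ms=1b
3) 714.286ms=2b +714.286ms=2b
4) 1428.571ms=4b +357.143ms=1b
5) 1785.714ms=5b +357.143ms=1b
Σ=6b of 6 (168bpm 2/4) — PASS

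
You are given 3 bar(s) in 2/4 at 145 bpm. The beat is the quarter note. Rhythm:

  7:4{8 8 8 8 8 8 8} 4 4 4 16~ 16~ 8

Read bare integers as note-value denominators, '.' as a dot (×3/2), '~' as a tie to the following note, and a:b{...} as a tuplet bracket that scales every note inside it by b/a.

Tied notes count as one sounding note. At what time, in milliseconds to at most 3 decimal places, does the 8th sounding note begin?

note 8 onset = 2b = 827.586ms

1. 0.0ms @ 0 + 118.227ms (2/7)
2. 118.227ms @ 2/7 + 118.227ms (2/7)
3. 236.453ms @ 4/7 + 118.227ms (2/7)
4. 354.68ms @ 6/7 + 118.227ms (2/7)
5. 472.906ms @ 8/7 + 118.227ms (2/7)
6. 591.133ms @ 10/7 + 118.227ms (2/7)
7. 709.36ms @ 12/7 + 118.227ms (2/7)
8. 827.586ms @ 2 + 413.793ms (1)
9. 1241.379ms @ 3 + 413.793ms (1)
10. 1655.172ms @ 4 + 413.793ms (1)
11. 2068.966ms @ 5 + 413.793ms (1)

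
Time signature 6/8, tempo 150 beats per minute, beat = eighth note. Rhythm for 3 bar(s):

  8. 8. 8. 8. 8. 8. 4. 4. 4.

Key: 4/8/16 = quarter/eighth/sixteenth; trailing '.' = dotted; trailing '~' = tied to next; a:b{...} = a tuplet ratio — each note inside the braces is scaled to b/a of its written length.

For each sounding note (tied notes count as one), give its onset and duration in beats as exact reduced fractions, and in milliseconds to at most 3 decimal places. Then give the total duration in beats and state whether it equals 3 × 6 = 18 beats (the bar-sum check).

1) 0.0ms=0b +600.0ms=3/2b
2) 600.0ms=3/2b +600.0ms=3/2b
3) 1200.0ms=3b +600.0ms=3/2b
4) 1800.0ms=9/2b +600.0ms=3/2b
5) 2400.0ms=6b +600.0ms=3/2b
6) 3000.0ms=15/2b +600.0ms=3/2b
7) 3600.0ms=9b +1200.0ms=3b
8) 4800.0ms=12b +1200.0ms=3b
9) 6000.0ms=15b +1200.0ms=3b
Σ=18b of 18 (150bpm 6/8) — PASS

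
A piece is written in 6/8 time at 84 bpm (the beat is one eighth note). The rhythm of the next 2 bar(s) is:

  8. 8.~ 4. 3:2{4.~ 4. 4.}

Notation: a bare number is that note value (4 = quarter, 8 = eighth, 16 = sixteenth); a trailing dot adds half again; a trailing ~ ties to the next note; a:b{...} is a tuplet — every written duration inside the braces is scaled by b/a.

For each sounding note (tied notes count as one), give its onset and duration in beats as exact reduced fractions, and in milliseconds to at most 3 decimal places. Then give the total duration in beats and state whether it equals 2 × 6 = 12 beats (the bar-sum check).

1) 0.0ms=0b +1071.429ms=3/2b
2) 1071.429ms=3/2b +3214.286ms=9/2b
3) 4285.714ms=6b +2857.143ms=4b
4) 7142.857ms=10b +1428.571ms=2b
Σ=12b of 12 (84bpm 6/8) — PASS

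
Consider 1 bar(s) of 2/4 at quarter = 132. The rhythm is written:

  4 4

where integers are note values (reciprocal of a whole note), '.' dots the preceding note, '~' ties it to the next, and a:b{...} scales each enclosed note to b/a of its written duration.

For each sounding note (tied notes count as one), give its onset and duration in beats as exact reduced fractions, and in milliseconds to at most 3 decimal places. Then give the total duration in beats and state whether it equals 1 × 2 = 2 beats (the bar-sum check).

1) 0.0ms=0b +454.545ms=1b
2) 454.545ms=1b +454.545ms=1b
Σ=2b of 2 (132bpm 2/4) — PASS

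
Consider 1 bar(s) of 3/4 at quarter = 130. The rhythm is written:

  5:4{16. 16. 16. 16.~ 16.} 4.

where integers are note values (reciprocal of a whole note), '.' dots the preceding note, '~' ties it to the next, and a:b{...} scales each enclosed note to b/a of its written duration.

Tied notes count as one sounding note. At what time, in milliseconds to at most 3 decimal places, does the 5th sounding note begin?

1. 0.0ms @ 0 + 138.462ms (3/10)
2. 138.462ms @ 3/10 + 138.462ms (3/10)
3. 276.923ms @ 3/5 + 138.462ms (3/10)
4. 415.385ms @ 9/10 + 276.923ms (3/5)
5. 692.308ms @ 3/2 + 692.308ms (3/2)

note 5 onset = 3/2b = 692.308ms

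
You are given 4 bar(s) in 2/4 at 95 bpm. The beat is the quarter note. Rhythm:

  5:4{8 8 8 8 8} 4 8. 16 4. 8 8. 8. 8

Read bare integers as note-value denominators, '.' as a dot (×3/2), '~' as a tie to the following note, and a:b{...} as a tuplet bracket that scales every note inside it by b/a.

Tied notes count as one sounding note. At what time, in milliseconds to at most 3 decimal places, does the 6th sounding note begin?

note 6 onset = 2b = 1263.158ms

1. 0.0ms @ 0 + 252.632ms (2/5)
2. 252.632ms @ 2/5 + 252.632ms (2/5)
3. 505.263ms @ 4/5 + 252.632ms (2/5)
4. 757.895ms @ 6/5 + 252.632ms (2/5)
5. 1010.526ms @ 8/5 + 252.632ms (2/5)
6. 1263.158ms @ 2 + 631.579ms (1)
7. 1894.737ms @ 3 + 473.684ms (3/4)
8. 2368.421ms @ 15/4 + 157.895ms (1/4)
9. 2526.316ms @ 4 + 947.368ms (3/2)
10. 3473.684ms @ 11/2 + 315.789ms (1/2)
11. 3789.474ms @ 6 + 473.684ms (3/4)
12. 4263.158ms @ 27/4 + 473.684ms (3/4)
13. 4736.842ms @ 15/2 + 315.789ms (1/2)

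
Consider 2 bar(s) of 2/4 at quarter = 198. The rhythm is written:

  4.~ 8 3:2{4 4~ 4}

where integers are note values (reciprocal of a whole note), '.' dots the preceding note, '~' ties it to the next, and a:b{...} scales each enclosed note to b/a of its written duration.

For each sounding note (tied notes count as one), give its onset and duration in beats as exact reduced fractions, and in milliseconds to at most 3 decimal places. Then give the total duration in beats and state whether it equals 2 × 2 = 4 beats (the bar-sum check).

1) 0.0ms=0b +606.061ms=2b
2) 606.061ms=2b +202.02ms=2/3b
3) 808.081ms=8/3b +404.04ms=4/3b
Σ=4b of 4 (198bpm 2/4) — PASS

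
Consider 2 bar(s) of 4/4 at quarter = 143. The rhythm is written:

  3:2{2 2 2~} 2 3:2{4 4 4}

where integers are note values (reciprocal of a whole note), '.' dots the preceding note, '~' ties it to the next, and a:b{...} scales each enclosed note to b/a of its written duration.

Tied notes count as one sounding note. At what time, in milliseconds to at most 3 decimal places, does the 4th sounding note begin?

1. 0.0ms @ 0 + 559.441ms (4/3)
2. 559.441ms @ 4/3 + 559.441ms (4/3)
3. 1118.881ms @ 8/3 + 1398.601ms (10/3)
4. 2517.483ms @ 6 + 279.72ms (2/3)
5. 2797.203ms @ 20/3 + 279.72ms (2/3)
6. 3076.923ms @ 22/3 + 279.72ms (2/3)

note 4 onset = 6b = 2517.483ms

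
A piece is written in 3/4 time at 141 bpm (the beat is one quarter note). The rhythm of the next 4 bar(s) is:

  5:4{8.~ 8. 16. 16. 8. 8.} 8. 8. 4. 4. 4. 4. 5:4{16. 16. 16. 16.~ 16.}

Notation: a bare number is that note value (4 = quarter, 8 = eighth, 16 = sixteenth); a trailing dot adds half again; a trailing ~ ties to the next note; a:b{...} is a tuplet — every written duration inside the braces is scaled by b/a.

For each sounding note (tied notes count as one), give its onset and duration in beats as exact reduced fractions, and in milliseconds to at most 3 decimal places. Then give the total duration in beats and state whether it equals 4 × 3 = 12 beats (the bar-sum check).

1) 0.0ms=0b +510.638ms=6/5b
2) 510.638ms=6/5b +127.66ms=3/10b
3) 638.298ms=3/2b +127.66ms=3/10b
4) 765.957ms=9/5b +255.319ms=3/5b
5) 1021.277ms=12/5b +255.319ms=3/5b
6) 1276.596ms=3b +319.149ms=3/4b
7) 1595.745ms=15/4b +319.149ms=3/4b
8) 1914.894ms=9/2b +638.298ms=3/2b
9) 2553.191ms=6b +638.298ms=3/2b
10) 3191.489ms=15/2b +638.298ms=3/2b
11) 3829.787ms=9b +638.298ms=3/2b
12) 4468.085ms=21/2b +127.66ms=3/10b
13) 4595.745ms=54/5b +127.66ms=3/10b
14) 4723.404ms=111/10b +127.66ms=3/10b
15) 4851.064ms=57/5b +255.319ms=3/5b
Σ=12b of 12 (141bpm 3/4) — PASS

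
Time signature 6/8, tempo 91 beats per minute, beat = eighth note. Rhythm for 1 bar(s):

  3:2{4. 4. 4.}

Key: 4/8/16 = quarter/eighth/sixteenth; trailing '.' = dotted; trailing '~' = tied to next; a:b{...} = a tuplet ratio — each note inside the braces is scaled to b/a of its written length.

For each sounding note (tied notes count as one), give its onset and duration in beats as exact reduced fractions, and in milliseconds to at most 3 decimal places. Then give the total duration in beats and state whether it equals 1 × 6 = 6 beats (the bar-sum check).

1) 0.0ms=0b +1318.681ms=2b
2) 1318.681ms=2b +1318.681ms=2b
3) 2637.363ms=4b +1318.681ms=2b
Σ=6b of 6 (91bpm 6/8) — PASS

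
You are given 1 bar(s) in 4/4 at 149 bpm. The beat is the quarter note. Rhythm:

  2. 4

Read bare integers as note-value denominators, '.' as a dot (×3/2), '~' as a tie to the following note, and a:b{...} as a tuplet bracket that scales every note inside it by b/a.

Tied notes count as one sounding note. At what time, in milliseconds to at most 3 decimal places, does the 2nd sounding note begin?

1. 0.0ms @ 0 + 1208.054ms (3)
2. 1208.054ms @ 3 + 402.685ms (1)

note 2 onset = 3b = 1208.054ms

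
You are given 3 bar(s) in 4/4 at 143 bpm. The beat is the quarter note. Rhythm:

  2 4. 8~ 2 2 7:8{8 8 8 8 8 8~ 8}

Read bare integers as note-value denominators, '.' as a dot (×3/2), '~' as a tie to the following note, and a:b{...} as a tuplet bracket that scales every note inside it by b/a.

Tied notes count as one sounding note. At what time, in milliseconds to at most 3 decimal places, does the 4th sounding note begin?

note 4 onset = 6b = 2517.483ms

1. 0.0ms @ 0 + 839.161ms (2)
2. 839.161ms @ 2 + 629.371ms (3/2)
3. 1468.531ms @ 7/2 + 1048.951ms (5/2)
4. 2517.483ms @ 6 + 839.161ms (2)
5. 3356.643ms @ 8 + 239.76ms (4/7)
6. 3596.404ms @ 60/7 + 239.76ms (4/7)
7. 3836.164ms @ 64/7 + 239.76ms (4/7)
8. 4075.924ms @ 68/7 + 239.76ms (4/7)
9. 4315.684ms @ 72/7 + 239.76ms (4/7)
10. 4555.445ms @ 76/7 + 479.52ms (8/7)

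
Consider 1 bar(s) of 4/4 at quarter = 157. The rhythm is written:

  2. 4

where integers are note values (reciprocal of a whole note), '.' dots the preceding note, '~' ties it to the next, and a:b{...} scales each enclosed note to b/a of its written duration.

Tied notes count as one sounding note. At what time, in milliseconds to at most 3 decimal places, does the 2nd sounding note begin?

note 2 onset = 3b = 1146.497ms

1. 0.0ms @ 0 + 1146.497ms (3)
2. 1146.497ms @ 3 + 382.166ms (1)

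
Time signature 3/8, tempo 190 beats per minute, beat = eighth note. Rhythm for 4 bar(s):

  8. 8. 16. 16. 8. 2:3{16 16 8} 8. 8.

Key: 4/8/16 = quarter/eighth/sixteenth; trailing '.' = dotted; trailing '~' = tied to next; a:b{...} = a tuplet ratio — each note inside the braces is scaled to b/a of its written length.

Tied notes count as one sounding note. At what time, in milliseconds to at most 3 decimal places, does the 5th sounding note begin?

note 5 onset = 9/2b = 1421.053ms

1. 0.0ms @ 0 + 473.684ms (3/2)
2. 473.684ms @ 3/2 + 473.684ms (3/2)
3. 947.368ms @ 3 + 236.842ms (3/4)
4. 1184.211ms @ 15/4 + 236.842ms (3/4)
5. 1421.053ms @ 9/2 + 473.684ms (3/2)
6. 1894.737ms @ 6 + 236.842ms (3/4)
7. 2131.579ms @ 27/4 + 236.842ms (3/4)
8. 2368.421ms @ 15/2 + 473.684ms (3/2)
9. 2842.105ms @ 9 + 473.684ms (3/2)
10. 3315.789ms @ 21/2 + 473.684ms (3/2)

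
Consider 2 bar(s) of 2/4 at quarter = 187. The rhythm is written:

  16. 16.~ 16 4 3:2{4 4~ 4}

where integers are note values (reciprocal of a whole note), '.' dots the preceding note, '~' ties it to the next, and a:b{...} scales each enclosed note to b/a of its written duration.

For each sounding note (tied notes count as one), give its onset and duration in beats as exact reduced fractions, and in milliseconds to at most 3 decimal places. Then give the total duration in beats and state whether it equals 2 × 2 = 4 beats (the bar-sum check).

1) 0.0ms=0b +120.321ms=3/8b
2) 120.321ms=3/8b +200.535ms=5/8b
3) 320.856ms=1b +320.856ms=1b
4) 641.711ms=2b +213.904ms=2/3b
5) 855.615ms=8/3b +427.807ms=4/3b
Σ=4b of 4 (187bpm 2/4) — PASS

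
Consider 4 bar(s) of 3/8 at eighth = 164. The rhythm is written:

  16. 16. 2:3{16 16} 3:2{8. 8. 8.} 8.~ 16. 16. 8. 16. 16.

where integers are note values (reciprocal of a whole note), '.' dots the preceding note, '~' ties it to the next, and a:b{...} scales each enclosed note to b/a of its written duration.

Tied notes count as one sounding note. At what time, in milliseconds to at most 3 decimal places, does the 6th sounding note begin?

note 6 onset = 4b = 1463.415ms

1. 0.0ms @ 0 + 274.39ms (3/4)
2. 274.39ms @ 3/4 + 274.39ms (3/4)
3. 548.78ms @ 3/2 + 274.39ms (3/4)
4. 823.171ms @ 9/4 + 274.39ms (3/4)
5. 1097.561ms @ 3 + 365.854ms (1)
6. 1463.415ms @ 4 + 365.854ms (1)
7. 1829.268ms @ 5 + 365.854ms (1)
8. 2195.122ms @ 6 + 823.171ms (9/4)
9. 3018.293ms @ 33/4 + 274.39ms (3/4)
10. 3292.683ms @ 9 + 548.78ms (3/2)
11. 3841.463ms @ 21/2 + 274.39ms (3/4)
12. 4115.854ms @ 45/4 + 274.39ms (3/4)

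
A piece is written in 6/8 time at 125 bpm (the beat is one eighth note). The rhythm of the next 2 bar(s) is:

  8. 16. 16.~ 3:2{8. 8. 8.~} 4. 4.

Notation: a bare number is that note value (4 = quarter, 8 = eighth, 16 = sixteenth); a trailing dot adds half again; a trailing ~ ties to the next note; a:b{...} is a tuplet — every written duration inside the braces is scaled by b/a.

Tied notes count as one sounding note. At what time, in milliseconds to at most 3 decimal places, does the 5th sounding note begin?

note 5 onset = 5b = 2400.0ms

1. 0.0ms @ 0 + 720.0ms (3/2)
2. 720.0ms @ 3/2 + 360.0ms (3/4)
3. 1080.0ms @ 9/4 + 840.0ms (7/4)
4. 1920.0ms @ 4 + 480.0ms (1)
5. 2400.0ms @ 5 + 1920.0ms (4)
6. 4320.0ms @ 9 + 1440.0ms (3)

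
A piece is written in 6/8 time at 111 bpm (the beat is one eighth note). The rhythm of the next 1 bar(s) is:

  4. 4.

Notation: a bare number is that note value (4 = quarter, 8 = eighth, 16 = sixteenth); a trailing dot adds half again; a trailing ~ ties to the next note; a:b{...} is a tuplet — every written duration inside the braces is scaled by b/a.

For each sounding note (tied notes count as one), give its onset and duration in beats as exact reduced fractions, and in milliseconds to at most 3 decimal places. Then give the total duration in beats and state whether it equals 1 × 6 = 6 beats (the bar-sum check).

1) 0.0ms=0b +1621.622ms=3b
2) 1621.622ms=3b +1621.622ms=3b
Σ=6b of 6 (111bpm 6/8) — PASS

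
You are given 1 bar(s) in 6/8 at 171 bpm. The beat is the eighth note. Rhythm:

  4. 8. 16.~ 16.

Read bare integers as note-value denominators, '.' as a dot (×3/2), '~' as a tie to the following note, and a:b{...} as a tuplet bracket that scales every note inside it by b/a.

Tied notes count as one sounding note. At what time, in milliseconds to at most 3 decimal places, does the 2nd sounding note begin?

note 2 onset = 3b = 1052.632ms

1. 0.0ms @ 0 + 1052.632ms (3)
2. 1052.632ms @ 3 + 526.316ms (3/2)
3. 1578.947ms @ 9/2 + 526.316ms (3/2)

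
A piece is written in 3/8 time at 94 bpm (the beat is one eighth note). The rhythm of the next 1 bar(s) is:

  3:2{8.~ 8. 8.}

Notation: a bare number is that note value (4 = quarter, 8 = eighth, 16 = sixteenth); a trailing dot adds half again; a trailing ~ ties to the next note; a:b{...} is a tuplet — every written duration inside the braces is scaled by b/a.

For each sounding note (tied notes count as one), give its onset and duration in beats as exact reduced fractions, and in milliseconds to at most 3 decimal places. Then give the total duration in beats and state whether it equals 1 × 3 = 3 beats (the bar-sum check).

1) 0.0ms=0b +1276.596ms=2b
2) 1276.596ms=2b +638.298ms=1b
Σ=3b of 3 (94bpm 3/8) — PASS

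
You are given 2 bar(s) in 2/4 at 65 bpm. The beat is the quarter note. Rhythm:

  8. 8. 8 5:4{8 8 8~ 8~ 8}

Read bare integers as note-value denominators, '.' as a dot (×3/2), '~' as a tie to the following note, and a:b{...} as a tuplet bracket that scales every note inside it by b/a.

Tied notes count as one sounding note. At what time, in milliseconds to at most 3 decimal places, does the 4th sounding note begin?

note 4 onset = 2b = 1846.154ms

1. 0.0ms @ 0 + 692.308ms (3/4)
2. 692.308ms @ 3/4 + 692.308ms (3/4)
3. 1384.615ms @ 3/2 + 461.538ms (1/2)
4. 1846.154ms @ 2 + 369.231ms (2/5)
5. 2215.385ms @ 12/5 + 369.231ms (2/5)
6. 2584.615ms @ 14/5 + 1107.692ms (6/5)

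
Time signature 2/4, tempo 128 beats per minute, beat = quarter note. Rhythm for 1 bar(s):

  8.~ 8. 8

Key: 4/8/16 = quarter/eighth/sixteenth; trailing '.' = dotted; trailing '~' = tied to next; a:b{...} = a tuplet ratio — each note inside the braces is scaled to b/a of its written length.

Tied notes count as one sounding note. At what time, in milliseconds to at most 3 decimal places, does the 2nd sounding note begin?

1. 0.0ms @ 0 + 703.125ms (3/2)
2. 703.125ms @ 3/2 + 234.375ms (1/2)

note 2 onset = 3/2b = 703.125ms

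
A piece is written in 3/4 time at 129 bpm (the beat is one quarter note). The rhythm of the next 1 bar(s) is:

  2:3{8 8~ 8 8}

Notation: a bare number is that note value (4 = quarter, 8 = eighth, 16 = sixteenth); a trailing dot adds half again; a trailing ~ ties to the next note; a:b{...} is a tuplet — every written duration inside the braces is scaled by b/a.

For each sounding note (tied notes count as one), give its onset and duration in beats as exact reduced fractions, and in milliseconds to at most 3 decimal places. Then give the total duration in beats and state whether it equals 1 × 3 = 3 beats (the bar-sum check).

1) 0.0ms=0b +348.837ms=3/4b
2) 348.837ms=3/4b +697.674ms=3/2b
3) 1046.512ms=9/4b +348.837ms=3/4b
Σ=3b of 3 (129bpm 3/4) — PASS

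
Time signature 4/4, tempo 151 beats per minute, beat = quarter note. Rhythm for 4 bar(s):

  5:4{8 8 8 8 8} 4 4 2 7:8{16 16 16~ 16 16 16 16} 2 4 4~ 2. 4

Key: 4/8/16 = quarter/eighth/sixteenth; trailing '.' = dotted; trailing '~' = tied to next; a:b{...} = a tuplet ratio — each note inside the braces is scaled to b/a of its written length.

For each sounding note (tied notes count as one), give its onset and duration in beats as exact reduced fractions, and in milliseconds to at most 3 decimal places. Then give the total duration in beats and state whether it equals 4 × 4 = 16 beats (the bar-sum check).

1) 0.0ms=0b +158.94ms=2/5b
2) 158.94ms=2/5b +158.94ms=2/5b
3) 317.881ms=4/5b +158.94ms=2/5b
4) 476.821ms=6/5b +158.94ms=2/5b
5) 635.762ms=8/5b +158.94ms=2/5b
6) 794.702ms=2b +397.351ms=1b
7) 1192.053ms=3b +397.351ms=1b
8) 1589.404ms=4b +794.702ms=2b
9) 2384.106ms=6b +113.529ms=2/7b
10) 2497.635ms=44/7b +113.529ms=2/7b
11) 2611.164ms=46/7b +227.058ms=4/7b
12) 2838.221ms=50/7b +113.529ms=2/7b
13) 2951.75ms=52/7b +113.529ms=2/7b
14) 3065.279ms=54/7b +113.529ms=2/7b
15) 3178.808ms=8b +794.702ms=2b
16) 3973.51ms=10b +397.351ms=1b
17) 4370.861ms=11b +1589.404ms=4b
18) 5960.265ms=15b +397.351ms=1b
Σ=16b of 16 (151bpm 4/4) — PASS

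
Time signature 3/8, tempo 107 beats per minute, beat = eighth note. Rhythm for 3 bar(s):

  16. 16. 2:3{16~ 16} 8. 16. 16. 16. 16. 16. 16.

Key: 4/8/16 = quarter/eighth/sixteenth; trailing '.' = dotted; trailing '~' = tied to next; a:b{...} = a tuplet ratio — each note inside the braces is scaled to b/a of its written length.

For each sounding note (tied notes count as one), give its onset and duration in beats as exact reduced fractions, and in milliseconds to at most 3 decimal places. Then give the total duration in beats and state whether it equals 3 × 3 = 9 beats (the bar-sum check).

1) 0.0ms=0b +420.561ms=3/4b
2) 420.561ms=3/4b +420.561ms=3/4b
3) 841.121ms=3/2b +841.121ms=3/2b
4) 1682.243ms=3b +841.121ms=3/2b
5) 2523.364ms=9/2b +420.561ms=3/4b
6) 2943.925ms=21/4b +420.561ms=3/4b
7) 3364.486ms=6b +420.561ms=3/4b
8) 3785.047ms=27/4b +420.561ms=3/4b
9) 4205.607ms=15/2b +420.561ms=3/4b
10) 4626.168ms=33/4b +420.561ms=3/4b
Σ=9b of 9 (107bpm 3/8) — PASS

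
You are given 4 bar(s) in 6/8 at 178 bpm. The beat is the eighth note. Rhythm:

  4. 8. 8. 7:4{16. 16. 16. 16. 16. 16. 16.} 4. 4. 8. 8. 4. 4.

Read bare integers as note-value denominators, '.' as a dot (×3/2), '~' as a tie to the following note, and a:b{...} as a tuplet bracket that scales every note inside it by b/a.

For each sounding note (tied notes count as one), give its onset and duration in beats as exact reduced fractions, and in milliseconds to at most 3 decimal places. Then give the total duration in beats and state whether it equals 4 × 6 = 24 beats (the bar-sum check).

1) 0.0ms=0b +1011.236ms=3b
2) 1011.236ms=3b +505.618ms=3/2b
3) 1516.854ms=9/2b +505.618ms=3/2b
4) 2022.472ms=6b +144.462ms=3/7b
5) 2166.934ms=45/7b +144.462ms=3/7b
6) 2311.396ms=48/7b +144.462ms=3/7b
7) 2455.859ms=51/7b +144.462ms=3/7b
8) 2600.321ms=54/7b +144.462ms=3/7b
9) 2744.783ms=57/7b +144.462ms=3/7b
10) 2889.246ms=60/7b +144.462ms=3/7b
11) 3033.708ms=9b +1011.236ms=3b
12) 4044.944ms=12b +1011.236ms=3b
13) 5056.18ms=15b +505.618ms=3/2b
14) 5561.798ms=33/2b +505.618ms=3/2b
15) 6067.416ms=18b +1011.236ms=3b
16) 7078.652ms=21b +1011.236ms=3b
Σ=24b of 24 (178bpm 6/8) — PASS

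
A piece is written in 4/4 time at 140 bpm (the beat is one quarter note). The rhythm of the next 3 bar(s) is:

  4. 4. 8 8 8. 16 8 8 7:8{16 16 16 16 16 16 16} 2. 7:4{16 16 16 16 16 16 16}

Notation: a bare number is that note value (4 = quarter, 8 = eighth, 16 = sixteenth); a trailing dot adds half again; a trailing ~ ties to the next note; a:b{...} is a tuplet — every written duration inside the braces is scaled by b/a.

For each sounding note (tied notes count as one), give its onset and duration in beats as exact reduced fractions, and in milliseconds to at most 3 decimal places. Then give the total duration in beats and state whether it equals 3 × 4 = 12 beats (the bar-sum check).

1) 0.0ms=0b +642.857ms=3/2b
2) 642.857ms=3/2b +642.857ms=3/2b
3) 1285.714ms=3b +214.286ms=1/2b
4) 1500.0ms=7/2b +214.286ms=1/2b
5) 1714.286ms=4b +321.429ms=3/4b
6) 2035.714ms=19/4b +107.143ms=1/4b
7) 2142.857ms=5b +214.286ms=1/2b
8) 2357.143ms=11/2b +214.286ms=1/2b
9) 2571.429ms=6b +122.449ms=2/7b
10) 2693.878ms=44/7b +122.449ms=2/7b
11) 2816.327ms=46/7b +122.449ms=2/7b
12) 2938.776ms=48/7b +122.449ms=2/7b
13) 3061.224ms=50/7b +122.449ms=2/7b
14) 3183.673ms=52/7b +122.449ms=2/7b
15) 3306.122ms=54/7b +122.449ms=2/7b
16) 3428.571ms=8b +1285.714ms=3b
17) 4714.286ms=11b +61.224ms=1/7b
18) 4775.51ms=78/7b +61.224ms=1/7b
19) 4836.735ms=79/7b +61.224ms=1/7b
20) 4897.959ms=80/7b +61.224ms=1/7b
21) 4959.184ms=81/7b +61.224ms=1/7b
22) 5020.408ms=82/7b +61.224ms=1/7b
23) 5081.633ms=83/7b +61.224ms=1/7b
Σ=12b of 12 (140bpm 4/4) — PASS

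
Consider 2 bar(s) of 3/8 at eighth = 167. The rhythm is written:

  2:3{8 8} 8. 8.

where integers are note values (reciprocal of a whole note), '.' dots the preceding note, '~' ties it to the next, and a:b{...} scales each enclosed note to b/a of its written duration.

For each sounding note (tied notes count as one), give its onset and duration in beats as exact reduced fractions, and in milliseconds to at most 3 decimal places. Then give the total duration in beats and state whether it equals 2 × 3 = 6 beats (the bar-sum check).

1) 0.0ms=0b +538.922ms=3/2b
2) 538.922ms=3/2b +538.922ms=3/2b
3) 1077.844ms=3b +538.922ms=3/2b
4) 1616.766ms=9/2b +538.922ms=3/2b
Σ=6b of 6 (167bpm 3/8) — PASS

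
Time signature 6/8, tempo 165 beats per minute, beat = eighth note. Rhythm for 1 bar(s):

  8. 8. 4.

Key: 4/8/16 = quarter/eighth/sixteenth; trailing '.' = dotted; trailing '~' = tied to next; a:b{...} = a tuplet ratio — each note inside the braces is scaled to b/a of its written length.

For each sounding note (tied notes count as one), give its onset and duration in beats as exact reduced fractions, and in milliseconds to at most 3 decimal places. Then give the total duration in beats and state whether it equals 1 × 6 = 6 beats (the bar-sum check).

1) 0.0ms=0b +545.455ms=3/2b
2) 545.455ms=3/2b +545.455ms=3/2b
3) 1090.909ms=3b +1090.909ms=3b
Σ=6b of 6 (165bpm 6/8) — PASS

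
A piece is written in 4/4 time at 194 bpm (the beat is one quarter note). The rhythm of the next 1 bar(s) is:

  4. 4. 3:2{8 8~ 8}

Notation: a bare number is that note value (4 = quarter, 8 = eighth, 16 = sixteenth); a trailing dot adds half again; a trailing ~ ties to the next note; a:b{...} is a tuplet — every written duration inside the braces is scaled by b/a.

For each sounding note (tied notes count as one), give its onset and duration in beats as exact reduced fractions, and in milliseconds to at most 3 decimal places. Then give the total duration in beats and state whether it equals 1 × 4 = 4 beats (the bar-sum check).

1) 0.0ms=0b +463.918ms=3/2b
2) 463.918ms=3/2b +463.918ms=3/2b
3) 927.835ms=3b +103.093ms=1/3b
4) 1030.928ms=10/3b +206.186ms=2/3b
Σ=4b of 4 (194bpm 4/4) — PASS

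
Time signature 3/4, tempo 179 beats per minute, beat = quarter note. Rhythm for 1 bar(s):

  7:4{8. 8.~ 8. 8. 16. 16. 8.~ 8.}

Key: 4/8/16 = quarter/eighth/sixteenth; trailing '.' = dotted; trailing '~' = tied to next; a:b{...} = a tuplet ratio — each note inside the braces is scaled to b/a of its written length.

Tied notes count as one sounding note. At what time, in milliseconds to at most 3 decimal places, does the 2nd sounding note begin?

1. 0.0ms @ 0 + 143.655ms (3/7)
2. 143.655ms @ 3/7 + 287.31ms (6/7)
3. 430.966ms @ 9/7 + 143.655ms (3/7)
4. 574.621ms @ 12/7 + 71.828ms (3/14)
5. 646.449ms @ 27/14 + 71.828ms (3/14)
6. 718.276ms @ 15/7 + 287.31ms (6/7)

note 2 onset = 3/7b = 143.655ms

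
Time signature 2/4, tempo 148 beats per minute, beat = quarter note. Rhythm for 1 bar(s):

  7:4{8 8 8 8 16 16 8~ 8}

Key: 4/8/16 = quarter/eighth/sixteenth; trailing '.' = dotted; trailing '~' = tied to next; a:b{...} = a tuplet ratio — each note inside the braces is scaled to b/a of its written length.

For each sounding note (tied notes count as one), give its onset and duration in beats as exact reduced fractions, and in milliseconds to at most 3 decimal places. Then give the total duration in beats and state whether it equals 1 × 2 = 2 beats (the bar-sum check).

1) 0.0ms=0b +115.83ms=2/7b
2) 115.83ms=2/7b +115.83ms=2/7b
3) 231.66ms=4/7b +115.83ms=2/7b
4) 347.49ms=6/7b +115.83ms=2/7b
5) 463.32ms=8/7b +57.915ms=1/7b
6) 521.236ms=9/7b +57.915ms=1/7b
7) 579.151ms=10/7b +231.66ms=4/7b
Σ=2b of 2 (148bpm 2/4) — PASS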